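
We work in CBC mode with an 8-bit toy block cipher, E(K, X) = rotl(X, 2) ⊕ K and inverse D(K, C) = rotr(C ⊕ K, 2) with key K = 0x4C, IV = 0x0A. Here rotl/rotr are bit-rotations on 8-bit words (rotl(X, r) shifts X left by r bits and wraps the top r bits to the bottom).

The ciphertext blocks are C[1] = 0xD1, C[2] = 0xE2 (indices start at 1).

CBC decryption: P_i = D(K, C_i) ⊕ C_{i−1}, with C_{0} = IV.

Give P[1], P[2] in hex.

P[1]: D(K, 0xD1) = 0x67; 0x67 ⊕ 0x0A = 0x6D.
P[2]: D(K, 0xE2) = 0xAB; 0xAB ⊕ 0xD1 = 0x7A.

P[1] = 0x6D, P[2] = 0x7A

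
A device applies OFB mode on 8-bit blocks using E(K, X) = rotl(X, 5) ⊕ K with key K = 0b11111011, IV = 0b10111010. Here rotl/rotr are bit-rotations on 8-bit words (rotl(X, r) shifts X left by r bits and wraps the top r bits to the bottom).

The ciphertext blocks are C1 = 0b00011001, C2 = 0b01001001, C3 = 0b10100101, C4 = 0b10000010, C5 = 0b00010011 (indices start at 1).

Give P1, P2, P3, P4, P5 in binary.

OFB decryption: S_i = E(K, S_{i−1}) with S_{0} = IV; P_i = C_i ⊕ S_i.
P1: S = E(K, 0b10111010) = 0b10101100; 0b00011001 ⊕ 0b10101100 = 0b10110101.
P2: S = E(K, 0b10101100) = 0b01101110; 0b01001001 ⊕ 0b01101110 = 0b00100111.
P3: S = E(K, 0b01101110) = 0b00110110; 0b10100101 ⊕ 0b00110110 = 0b10010011.
P4: S = E(K, 0b00110110) = 0b00111101; 0b10000010 ⊕ 0b00111101 = 0b10111111.
P5: S = E(K, 0b00111101) = 0b01011100; 0b00010011 ⊕ 0b01011100 = 0b01001111.

P1 = 0b10110101, P2 = 0b00100111, P3 = 0b10010011, P4 = 0b10111111, P5 = 0b01001111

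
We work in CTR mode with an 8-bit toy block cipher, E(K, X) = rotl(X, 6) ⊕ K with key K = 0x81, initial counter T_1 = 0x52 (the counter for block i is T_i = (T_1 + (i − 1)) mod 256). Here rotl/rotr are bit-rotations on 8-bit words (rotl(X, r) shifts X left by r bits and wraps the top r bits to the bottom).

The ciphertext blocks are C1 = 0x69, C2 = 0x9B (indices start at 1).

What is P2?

P2 = 0xCE

CTR decryption: S_i = E(K, T_i) where T_i is the counter for block i; P_i = C_i ⊕ S_i.
P2: T = 0x53, S = E(K, T) = 0x55; 0x9B ⊕ 0x55 = 0xCE.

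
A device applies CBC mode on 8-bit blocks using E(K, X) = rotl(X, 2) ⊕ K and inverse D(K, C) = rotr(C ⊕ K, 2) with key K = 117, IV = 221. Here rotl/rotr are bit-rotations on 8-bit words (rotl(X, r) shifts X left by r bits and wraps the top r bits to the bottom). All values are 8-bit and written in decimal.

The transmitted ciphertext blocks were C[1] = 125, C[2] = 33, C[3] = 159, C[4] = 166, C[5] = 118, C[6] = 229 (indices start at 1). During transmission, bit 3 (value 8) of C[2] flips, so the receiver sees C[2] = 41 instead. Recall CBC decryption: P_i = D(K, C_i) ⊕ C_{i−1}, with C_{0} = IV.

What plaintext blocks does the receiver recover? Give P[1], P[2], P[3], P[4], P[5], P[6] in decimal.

P[1] = 223, P[2] = 106, P[3] = 147, P[4] = 107, P[5] = 102, P[6] = 82

Only C[2] changed, to 41. In CBC, a change in C_i garbles P_i and flips the same bit in P_{i+1}. Decrypting the received ciphertext:
P[1]: D(K, 125) = 2; 2 ⊕ 221 = 223.
P[2]: D(K, 41) = 23; 23 ⊕ 125 = 106.
P[3]: D(K, 159) = 186; 186 ⊕ 41 = 147.
P[4]: D(K, 166) = 244; 244 ⊕ 159 = 107.
P[5]: D(K, 118) = 192; 192 ⊕ 166 = 102.
P[6]: D(K, 229) = 36; 36 ⊕ 118 = 82.
Blocks that differ from the original plaintext: P[2], P[3].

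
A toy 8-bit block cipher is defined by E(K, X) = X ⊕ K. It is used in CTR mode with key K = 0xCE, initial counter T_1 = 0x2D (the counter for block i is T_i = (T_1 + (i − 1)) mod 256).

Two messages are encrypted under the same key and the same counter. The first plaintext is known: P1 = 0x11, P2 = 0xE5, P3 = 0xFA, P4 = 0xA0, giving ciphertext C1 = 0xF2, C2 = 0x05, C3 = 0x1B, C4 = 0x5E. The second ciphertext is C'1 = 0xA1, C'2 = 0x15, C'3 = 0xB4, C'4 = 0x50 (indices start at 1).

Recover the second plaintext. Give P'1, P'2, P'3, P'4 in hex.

P'1 = 0x42, P'2 = 0xF5, P'3 = 0x55, P'4 = 0xAE

In CTR with a reused counter, both messages share the same keystream S_i, so C_i ⊕ C'_i = P_i ⊕ P'_i and thus P'_i = P_i ⊕ C_i ⊕ C'_i.
P'1: 0x11 ⊕ 0xF2 ⊕ 0xA1 = 0x42.
P'2: 0xE5 ⊕ 0x05 ⊕ 0x15 = 0xF5.
P'3: 0xFA ⊕ 0x1B ⊕ 0xB4 = 0x55.
P'4: 0xA0 ⊕ 0x5E ⊕ 0x50 = 0xAE.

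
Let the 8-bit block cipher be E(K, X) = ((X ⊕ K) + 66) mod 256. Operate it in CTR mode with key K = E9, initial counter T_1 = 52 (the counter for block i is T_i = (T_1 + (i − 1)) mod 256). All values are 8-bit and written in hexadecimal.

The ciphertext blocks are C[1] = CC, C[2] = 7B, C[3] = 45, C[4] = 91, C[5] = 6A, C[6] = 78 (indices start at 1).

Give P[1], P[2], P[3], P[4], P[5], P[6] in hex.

CTR decryption: S_i = E(K, T_i) where T_i is the counter for block i; P_i = C_i ⊕ S_i.
P[1]: T = 52, S = E(K, T) = 21; CC ⊕ 21 = ED.
P[2]: T = 53, S = E(K, T) = 20; 7B ⊕ 20 = 5B.
P[3]: T = 54, S = E(K, T) = 23; 45 ⊕ 23 = 66.
P[4]: T = 55, S = E(K, T) = 22; 91 ⊕ 22 = B3.
P[5]: T = 56, S = E(K, T) = 25; 6A ⊕ 25 = 4F.
P[6]: T = 57, S = E(K, T) = 24; 78 ⊕ 24 = 5C.

P[1] = ED, P[2] = 5B, P[3] = 66, P[4] = B3, P[5] = 4F, P[6] = 5C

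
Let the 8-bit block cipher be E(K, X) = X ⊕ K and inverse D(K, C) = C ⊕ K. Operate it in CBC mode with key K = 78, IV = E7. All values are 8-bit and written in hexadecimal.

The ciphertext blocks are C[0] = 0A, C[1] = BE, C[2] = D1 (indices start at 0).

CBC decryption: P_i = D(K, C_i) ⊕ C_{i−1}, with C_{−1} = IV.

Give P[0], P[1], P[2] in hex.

P[0] = 95, P[1] = CC, P[2] = 17

P[0]: D(K, 0A) = 72; 72 ⊕ E7 = 95.
P[1]: D(K, BE) = C6; C6 ⊕ 0A = CC.
P[2]: D(K, D1) = A9; A9 ⊕ BE = 17.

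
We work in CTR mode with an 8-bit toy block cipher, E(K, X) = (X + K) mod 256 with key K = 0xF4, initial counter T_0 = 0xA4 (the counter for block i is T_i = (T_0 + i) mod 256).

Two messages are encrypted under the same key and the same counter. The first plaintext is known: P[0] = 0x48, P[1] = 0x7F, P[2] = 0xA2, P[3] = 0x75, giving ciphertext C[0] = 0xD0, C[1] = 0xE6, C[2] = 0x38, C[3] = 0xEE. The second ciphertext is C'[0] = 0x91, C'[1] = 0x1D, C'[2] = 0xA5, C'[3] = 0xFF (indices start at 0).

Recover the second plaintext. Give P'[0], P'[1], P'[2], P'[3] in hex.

P'[0] = 0x09, P'[1] = 0x84, P'[2] = 0x3F, P'[3] = 0x64

In CTR with a reused counter, both messages share the same keystream S_i, so C_i ⊕ C'_i = P_i ⊕ P'_i and thus P'_i = P_i ⊕ C_i ⊕ C'_i.
P'[0]: 0x48 ⊕ 0xD0 ⊕ 0x91 = 0x09.
P'[1]: 0x7F ⊕ 0xE6 ⊕ 0x1D = 0x84.
P'[2]: 0xA2 ⊕ 0x38 ⊕ 0xA5 = 0x3F.
P'[3]: 0x75 ⊕ 0xEE ⊕ 0xFF = 0x64.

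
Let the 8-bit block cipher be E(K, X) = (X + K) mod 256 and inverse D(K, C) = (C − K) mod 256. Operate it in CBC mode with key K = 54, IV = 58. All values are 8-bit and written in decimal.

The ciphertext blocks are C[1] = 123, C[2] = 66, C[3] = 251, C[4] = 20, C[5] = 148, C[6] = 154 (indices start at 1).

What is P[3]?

CBC decryption: P_i = D(K, C_i) ⊕ C_{i−1}, with C_{0} = IV.
P[3]: D(K, 251) = 197; 197 ⊕ 66 = 135.

P[3] = 135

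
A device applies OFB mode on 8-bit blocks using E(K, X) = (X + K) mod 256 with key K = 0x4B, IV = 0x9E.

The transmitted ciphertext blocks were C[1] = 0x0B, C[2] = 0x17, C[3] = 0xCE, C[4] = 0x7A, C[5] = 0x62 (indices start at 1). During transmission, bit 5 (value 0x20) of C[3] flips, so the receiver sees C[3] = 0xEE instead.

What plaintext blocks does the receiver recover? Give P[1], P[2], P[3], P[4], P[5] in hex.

P[1] = 0xE2, P[2] = 0x23, P[3] = 0x91, P[4] = 0xB0, P[5] = 0x77

OFB decryption: S_i = E(K, S_{i−1}) with S_{0} = IV; P_i = C_i ⊕ S_i.
Only C[3] changed, to 0xEE. In OFB, a change in C_i flips the same bit in P_i only; the keystream is unaffected. Decrypting the received ciphertext:
P[1]: S = E(K, 0x9E) = 0xE9; 0x0B ⊕ 0xE9 = 0xE2.
P[2]: S = E(K, 0xE9) = 0x34; 0x17 ⊕ 0x34 = 0x23.
P[3]: S = E(K, 0x34) = 0x7F; 0xEE ⊕ 0x7F = 0x91.
P[4]: S = E(K, 0x7F) = 0xCA; 0x7A ⊕ 0xCA = 0xB0.
P[5]: S = E(K, 0xCA) = 0x15; 0x62 ⊕ 0x15 = 0x77.
Blocks that differ from the original plaintext: P[3].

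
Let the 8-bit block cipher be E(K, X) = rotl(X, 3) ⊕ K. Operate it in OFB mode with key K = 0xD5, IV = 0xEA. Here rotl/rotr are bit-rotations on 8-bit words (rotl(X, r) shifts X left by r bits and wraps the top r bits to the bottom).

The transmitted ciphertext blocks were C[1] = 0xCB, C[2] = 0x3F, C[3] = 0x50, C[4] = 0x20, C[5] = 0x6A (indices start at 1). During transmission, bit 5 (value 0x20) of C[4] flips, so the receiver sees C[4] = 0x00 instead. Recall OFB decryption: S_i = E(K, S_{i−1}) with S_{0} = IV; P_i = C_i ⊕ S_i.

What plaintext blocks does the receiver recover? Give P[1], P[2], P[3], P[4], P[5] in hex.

Only C[4] changed, to 0x00. In OFB, a change in C_i flips the same bit in P_i only; the keystream is unaffected. Decrypting the received ciphertext:
P[1]: S = E(K, 0xEA) = 0x82; 0xCB ⊕ 0x82 = 0x49.
P[2]: S = E(K, 0x82) = 0xC1; 0x3F ⊕ 0xC1 = 0xFE.
P[3]: S = E(K, 0xC1) = 0xDB; 0x50 ⊕ 0xDB = 0x8B.
P[4]: S = E(K, 0xDB) = 0x0B; 0x00 ⊕ 0x0B = 0x0B.
P[5]: S = E(K, 0x0B) = 0x8D; 0x6A ⊕ 0x8D = 0xE7.
Blocks that differ from the original plaintext: P[4].

P[1] = 0x49, P[2] = 0xFE, P[3] = 0x8B, P[4] = 0x0B, P[5] = 0xE7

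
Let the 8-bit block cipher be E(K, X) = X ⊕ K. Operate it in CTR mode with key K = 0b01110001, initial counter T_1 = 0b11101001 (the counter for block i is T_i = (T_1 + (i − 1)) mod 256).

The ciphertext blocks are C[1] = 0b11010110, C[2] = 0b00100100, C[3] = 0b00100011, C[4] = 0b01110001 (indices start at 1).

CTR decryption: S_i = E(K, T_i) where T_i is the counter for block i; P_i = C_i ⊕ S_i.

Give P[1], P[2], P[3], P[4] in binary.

P[1] = 0b01001110, P[2] = 0b10111111, P[3] = 0b10111001, P[4] = 0b11101100

P[1]: T = 0b11101001, S = E(K, T) = 0b10011000; 0b11010110 ⊕ 0b10011000 = 0b01001110.
P[2]: T = 0b11101010, S = E(K, T) = 0b10011011; 0b00100100 ⊕ 0b10011011 = 0b10111111.
P[3]: T = 0b11101011, S = E(K, T) = 0b10011010; 0b00100011 ⊕ 0b10011010 = 0b10111001.
P[4]: T = 0b11101100, S = E(K, T) = 0b10011101; 0b01110001 ⊕ 0b10011101 = 0b11101100.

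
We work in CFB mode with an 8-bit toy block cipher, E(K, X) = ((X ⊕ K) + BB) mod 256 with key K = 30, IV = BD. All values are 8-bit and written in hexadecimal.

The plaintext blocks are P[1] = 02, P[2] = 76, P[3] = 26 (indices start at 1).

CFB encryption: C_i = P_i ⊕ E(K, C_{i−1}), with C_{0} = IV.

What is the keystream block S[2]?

C[1]: E(K, BD) = 48; 02 ⊕ 48 = 4A.
C[2]: E(K, 4A) = 35; 76 ⊕ 35 = 43.
So S[2] = 35.

35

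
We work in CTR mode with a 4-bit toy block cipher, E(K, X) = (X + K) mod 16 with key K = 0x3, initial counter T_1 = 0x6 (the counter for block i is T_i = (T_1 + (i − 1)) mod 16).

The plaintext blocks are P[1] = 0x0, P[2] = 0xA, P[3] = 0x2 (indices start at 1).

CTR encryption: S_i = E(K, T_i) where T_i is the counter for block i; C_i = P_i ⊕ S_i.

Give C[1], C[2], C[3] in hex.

C[1] = 0x9, C[2] = 0x0, C[3] = 0x9

C[1]: T = 0x6, S = E(K, T) = 0x9; 0x0 ⊕ 0x9 = 0x9.
C[2]: T = 0x7, S = E(K, T) = 0xA; 0xA ⊕ 0xA = 0x0.
C[3]: T = 0x8, S = E(K, T) = 0xB; 0x2 ⊕ 0xB = 0x9.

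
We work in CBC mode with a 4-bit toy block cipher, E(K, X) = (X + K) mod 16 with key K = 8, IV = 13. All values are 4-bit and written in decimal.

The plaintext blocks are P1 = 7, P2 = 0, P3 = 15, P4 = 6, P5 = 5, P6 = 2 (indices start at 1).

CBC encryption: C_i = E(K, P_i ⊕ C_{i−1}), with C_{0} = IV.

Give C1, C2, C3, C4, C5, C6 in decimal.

C1: P1 ⊕ 13 = 10; E(K, 10) = 2.
C2: P2 ⊕ 2 = 2; E(K, 2) = 10.
C3: P3 ⊕ 10 = 5; E(K, 5) = 13.
C4: P4 ⊕ 13 = 11; E(K, 11) = 3.
C5: P5 ⊕ 3 = 6; E(K, 6) = 14.
C6: P6 ⊕ 14 = 12; E(K, 12) = 4.

C1 = 2, C2 = 10, C3 = 13, C4 = 3, C5 = 14, C6 = 4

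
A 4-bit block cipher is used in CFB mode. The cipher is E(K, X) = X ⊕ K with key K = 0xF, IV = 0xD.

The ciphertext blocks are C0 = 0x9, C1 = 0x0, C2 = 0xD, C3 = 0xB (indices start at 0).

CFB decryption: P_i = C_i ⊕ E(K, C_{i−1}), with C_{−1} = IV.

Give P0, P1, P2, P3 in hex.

P0: E(K, 0xD) = 0x2; 0x9 ⊕ 0x2 = 0xB.
P1: E(K, 0x9) = 0x6; 0x0 ⊕ 0x6 = 0x6.
P2: E(K, 0x0) = 0xF; 0xD ⊕ 0xF = 0x2.
P3: E(K, 0xD) = 0x2; 0xB ⊕ 0x2 = 0x9.

P0 = 0xB, P1 = 0x6, P2 = 0x2, P3 = 0x9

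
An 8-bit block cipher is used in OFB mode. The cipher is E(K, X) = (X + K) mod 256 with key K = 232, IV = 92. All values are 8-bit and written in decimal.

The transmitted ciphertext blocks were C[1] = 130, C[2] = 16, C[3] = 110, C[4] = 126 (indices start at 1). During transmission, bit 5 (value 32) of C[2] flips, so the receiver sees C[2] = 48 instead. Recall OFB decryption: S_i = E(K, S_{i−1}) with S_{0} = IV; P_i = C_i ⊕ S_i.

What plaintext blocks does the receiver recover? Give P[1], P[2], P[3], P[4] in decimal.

Only C[2] changed, to 48. In OFB, a change in C_i flips the same bit in P_i only; the keystream is unaffected. Decrypting the received ciphertext:
P[1]: S = E(K, 92) = 68; 130 ⊕ 68 = 198.
P[2]: S = E(K, 68) = 44; 48 ⊕ 44 = 28.
P[3]: S = E(K, 44) = 20; 110 ⊕ 20 = 122.
P[4]: S = E(K, 20) = 252; 126 ⊕ 252 = 130.
Blocks that differ from the original plaintext: P[2].

P[1] = 198, P[2] = 28, P[3] = 122, P[4] = 130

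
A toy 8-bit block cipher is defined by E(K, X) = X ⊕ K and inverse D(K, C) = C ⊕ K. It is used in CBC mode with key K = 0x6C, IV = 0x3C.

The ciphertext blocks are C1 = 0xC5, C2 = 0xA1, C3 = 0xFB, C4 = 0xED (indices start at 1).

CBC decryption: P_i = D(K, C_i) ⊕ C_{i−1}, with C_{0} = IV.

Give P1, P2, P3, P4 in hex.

P1: D(K, 0xC5) = 0xA9; 0xA9 ⊕ 0x3C = 0x95.
P2: D(K, 0xA1) = 0xCD; 0xCD ⊕ 0xC5 = 0x08.
P3: D(K, 0xFB) = 0x97; 0x97 ⊕ 0xA1 = 0x36.
P4: D(K, 0xED) = 0x81; 0x81 ⊕ 0xFB = 0x7A.

P1 = 0x95, P2 = 0x08, P3 = 0x36, P4 = 0x7A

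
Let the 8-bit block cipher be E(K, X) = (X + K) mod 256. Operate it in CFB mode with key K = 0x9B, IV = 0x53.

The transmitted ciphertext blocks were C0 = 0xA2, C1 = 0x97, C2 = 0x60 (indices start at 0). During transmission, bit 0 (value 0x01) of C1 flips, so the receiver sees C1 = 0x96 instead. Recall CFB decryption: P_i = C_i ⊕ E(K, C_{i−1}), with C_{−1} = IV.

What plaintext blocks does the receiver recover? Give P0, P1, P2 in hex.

Only C1 changed, to 0x96. In CFB, a change in C_i flips the same bit in P_i and garbles P_{i+1}. Decrypting the received ciphertext:
P0: E(K, 0x53) = 0xEE; 0xA2 ⊕ 0xEE = 0x4C.
P1: E(K, 0xA2) = 0x3D; 0x96 ⊕ 0x3D = 0xAB.
P2: E(K, 0x96) = 0x31; 0x60 ⊕ 0x31 = 0x51.
Blocks that differ from the original plaintext: P1, P2.

P0 = 0x4C, P1 = 0xAB, P2 = 0x51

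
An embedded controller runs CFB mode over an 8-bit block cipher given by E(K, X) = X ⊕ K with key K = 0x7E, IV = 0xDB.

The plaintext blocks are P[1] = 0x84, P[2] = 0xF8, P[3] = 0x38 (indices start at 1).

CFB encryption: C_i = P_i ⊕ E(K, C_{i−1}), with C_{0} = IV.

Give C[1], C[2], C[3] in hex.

C[1] = 0x21, C[2] = 0xA7, C[3] = 0xE1

C[1]: E(K, 0xDB) = 0xA5; 0x84 ⊕ 0xA5 = 0x21.
C[2]: E(K, 0x21) = 0x5F; 0xF8 ⊕ 0x5F = 0xA7.
C[3]: E(K, 0xA7) = 0xD9; 0x38 ⊕ 0xD9 = 0xE1.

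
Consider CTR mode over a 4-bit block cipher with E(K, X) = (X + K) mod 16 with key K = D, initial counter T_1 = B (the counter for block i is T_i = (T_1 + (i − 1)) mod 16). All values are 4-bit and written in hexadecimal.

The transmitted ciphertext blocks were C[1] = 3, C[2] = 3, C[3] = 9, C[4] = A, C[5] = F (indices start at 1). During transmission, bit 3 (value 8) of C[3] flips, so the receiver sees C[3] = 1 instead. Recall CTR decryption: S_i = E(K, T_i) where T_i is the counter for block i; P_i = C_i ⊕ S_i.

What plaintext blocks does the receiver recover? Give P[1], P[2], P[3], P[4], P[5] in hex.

Only C[3] changed, to 1. In CTR, a change in C_i flips the same bit in P_i only; the keystream is unaffected. Decrypting the received ciphertext:
P[1]: T = B, S = E(K, T) = 8; 3 ⊕ 8 = B.
P[2]: T = C, S = E(K, T) = 9; 3 ⊕ 9 = A.
P[3]: T = D, S = E(K, T) = A; 1 ⊕ A = B.
P[4]: T = E, S = E(K, T) = B; A ⊕ B = 1.
P[5]: T = F, S = E(K, T) = C; F ⊕ C = 3.
Blocks that differ from the original plaintext: P[3].

P[1] = B, P[2] = A, P[3] = B, P[4] = 1, P[5] = 3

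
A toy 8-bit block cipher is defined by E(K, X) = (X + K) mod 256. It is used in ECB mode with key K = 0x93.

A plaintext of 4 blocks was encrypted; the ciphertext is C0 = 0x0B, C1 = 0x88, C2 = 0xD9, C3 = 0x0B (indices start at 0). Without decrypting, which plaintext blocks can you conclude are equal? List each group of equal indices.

ECB encrypts each block independently with the same key, so equal ciphertext blocks imply equal plaintext blocks.
C0 = C3 = 0x0B, so P0 = P3.

P0 = P3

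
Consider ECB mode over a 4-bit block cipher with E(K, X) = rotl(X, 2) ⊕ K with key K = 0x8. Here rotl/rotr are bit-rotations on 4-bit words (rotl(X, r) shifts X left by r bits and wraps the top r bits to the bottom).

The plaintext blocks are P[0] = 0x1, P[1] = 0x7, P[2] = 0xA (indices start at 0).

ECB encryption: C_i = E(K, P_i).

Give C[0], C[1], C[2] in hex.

C[0]: E(K, 0x1) = 0xC.
C[1]: E(K, 0x7) = 0x5.
C[2]: E(K, 0xA) = 0x2.

C[0] = 0xC, C[1] = 0x5, C[2] = 0x2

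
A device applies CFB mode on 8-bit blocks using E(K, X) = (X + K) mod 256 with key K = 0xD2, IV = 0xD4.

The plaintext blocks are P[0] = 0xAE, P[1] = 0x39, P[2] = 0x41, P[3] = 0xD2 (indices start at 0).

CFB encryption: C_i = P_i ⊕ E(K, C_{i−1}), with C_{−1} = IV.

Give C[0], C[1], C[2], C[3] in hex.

C[0]: E(K, 0xD4) = 0xA6; 0xAE ⊕ 0xA6 = 0x08.
C[1]: E(K, 0x08) = 0xDA; 0x39 ⊕ 0xDA = 0xE3.
C[2]: E(K, 0xE3) = 0xB5; 0x41 ⊕ 0xB5 = 0xF4.
C[3]: E(K, 0xF4) = 0xC6; 0xD2 ⊕ 0xC6 = 0x14.

C[0] = 0x08, C[1] = 0xE3, C[2] = 0xF4, C[3] = 0x14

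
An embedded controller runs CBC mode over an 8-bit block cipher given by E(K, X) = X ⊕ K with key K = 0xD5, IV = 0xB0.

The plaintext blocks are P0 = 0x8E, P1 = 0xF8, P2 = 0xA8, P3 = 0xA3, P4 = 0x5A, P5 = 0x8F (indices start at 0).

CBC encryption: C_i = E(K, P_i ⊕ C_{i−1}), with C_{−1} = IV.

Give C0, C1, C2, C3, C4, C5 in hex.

C0: P0 ⊕ 0xB0 = 0x3E; E(K, 0x3E) = 0xEB.
C1: P1 ⊕ 0xEB = 0x13; E(K, 0x13) = 0xC6.
C2: P2 ⊕ 0xC6 = 0x6E; E(K, 0x6E) = 0xBB.
C3: P3 ⊕ 0xBB = 0x18; E(K, 0x18) = 0xCD.
C4: P4 ⊕ 0xCD = 0x97; E(K, 0x97) = 0x42.
C5: P5 ⊕ 0x42 = 0xCD; E(K, 0xCD) = 0x18.

C0 = 0xEB, C1 = 0xC6, C2 = 0xBB, C3 = 0xCD, C4 = 0x42, C5 = 0x18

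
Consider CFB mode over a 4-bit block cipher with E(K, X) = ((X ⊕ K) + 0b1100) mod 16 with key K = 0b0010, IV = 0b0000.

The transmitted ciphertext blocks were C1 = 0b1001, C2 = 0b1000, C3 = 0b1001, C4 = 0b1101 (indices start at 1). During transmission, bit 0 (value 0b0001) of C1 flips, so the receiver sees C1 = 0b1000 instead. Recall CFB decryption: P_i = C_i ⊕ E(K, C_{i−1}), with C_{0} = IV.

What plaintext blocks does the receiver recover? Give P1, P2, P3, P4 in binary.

Only C1 changed, to 0b1000. In CFB, a change in C_i flips the same bit in P_i and garbles P_{i+1}. Decrypting the received ciphertext:
P1: E(K, 0b0000) = 0b1110; 0b1000 ⊕ 0b1110 = 0b0110.
P2: E(K, 0b1000) = 0b0110; 0b1000 ⊕ 0b0110 = 0b1110.
P3: E(K, 0b1000) = 0b0110; 0b1001 ⊕ 0b0110 = 0b1111.
P4: E(K, 0b1001) = 0b0111; 0b1101 ⊕ 0b0111 = 0b1010.
Blocks that differ from the original plaintext: P1, P2.

P1 = 0b0110, P2 = 0b1110, P3 = 0b1111, P4 = 0b1010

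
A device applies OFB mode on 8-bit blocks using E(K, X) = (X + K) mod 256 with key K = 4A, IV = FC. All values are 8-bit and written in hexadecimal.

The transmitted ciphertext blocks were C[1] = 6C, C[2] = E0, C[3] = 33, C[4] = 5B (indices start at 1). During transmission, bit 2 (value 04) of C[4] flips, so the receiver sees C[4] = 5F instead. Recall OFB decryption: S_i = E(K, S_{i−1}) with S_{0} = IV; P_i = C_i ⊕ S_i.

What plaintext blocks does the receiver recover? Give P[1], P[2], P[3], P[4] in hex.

P[1] = 2A, P[2] = 70, P[3] = E9, P[4] = 7B

Only C[4] changed, to 5F. In OFB, a change in C_i flips the same bit in P_i only; the keystream is unaffected. Decrypting the received ciphertext:
P[1]: S = E(K, FC) = 46; 6C ⊕ 46 = 2A.
P[2]: S = E(K, 46) = 90; E0 ⊕ 90 = 70.
P[3]: S = E(K, 90) = DA; 33 ⊕ DA = E9.
P[4]: S = E(K, DA) = 24; 5F ⊕ 24 = 7B.
Blocks that differ from the original plaintext: P[4].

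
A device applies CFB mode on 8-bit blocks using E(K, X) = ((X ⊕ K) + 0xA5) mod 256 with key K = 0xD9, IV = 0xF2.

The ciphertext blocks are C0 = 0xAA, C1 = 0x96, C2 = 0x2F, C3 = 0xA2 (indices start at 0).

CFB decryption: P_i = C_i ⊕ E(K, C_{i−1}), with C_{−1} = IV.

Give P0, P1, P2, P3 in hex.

P0 = 0x7A, P1 = 0x8E, P2 = 0xDB, P3 = 0x39

P0: E(K, 0xF2) = 0xD0; 0xAA ⊕ 0xD0 = 0x7A.
P1: E(K, 0xAA) = 0x18; 0x96 ⊕ 0x18 = 0x8E.
P2: E(K, 0x96) = 0xF4; 0x2F ⊕ 0xF4 = 0xDB.
P3: E(K, 0x2F) = 0x9B; 0xA2 ⊕ 0x9B = 0x39.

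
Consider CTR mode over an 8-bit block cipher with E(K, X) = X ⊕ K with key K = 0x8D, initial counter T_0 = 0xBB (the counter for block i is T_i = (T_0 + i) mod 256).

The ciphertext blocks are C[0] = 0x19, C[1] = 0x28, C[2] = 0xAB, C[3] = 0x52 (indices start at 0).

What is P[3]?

P[3] = 0x61

CTR decryption: S_i = E(K, T_i) where T_i is the counter for block i; P_i = C_i ⊕ S_i.
P[3]: T = 0xBE, S = E(K, T) = 0x33; 0x52 ⊕ 0x33 = 0x61.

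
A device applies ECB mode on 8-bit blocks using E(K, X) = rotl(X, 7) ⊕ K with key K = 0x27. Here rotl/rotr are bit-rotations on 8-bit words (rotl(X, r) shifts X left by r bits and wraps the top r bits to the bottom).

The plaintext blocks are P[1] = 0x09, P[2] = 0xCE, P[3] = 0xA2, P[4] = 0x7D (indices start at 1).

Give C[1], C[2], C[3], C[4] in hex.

ECB encryption: C_i = E(K, P_i).
C[1]: E(K, 0x09) = 0xA3.
C[2]: E(K, 0xCE) = 0x40.
C[3]: E(K, 0xA2) = 0x76.
C[4]: E(K, 0x7D) = 0x99.

C[1] = 0xA3, C[2] = 0x40, C[3] = 0x76, C[4] = 0x99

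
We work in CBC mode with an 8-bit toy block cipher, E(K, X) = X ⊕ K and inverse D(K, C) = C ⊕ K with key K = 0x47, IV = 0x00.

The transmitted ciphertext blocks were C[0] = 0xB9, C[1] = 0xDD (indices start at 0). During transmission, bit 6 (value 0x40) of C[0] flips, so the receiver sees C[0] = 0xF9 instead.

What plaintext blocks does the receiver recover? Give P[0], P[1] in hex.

P[0] = 0xBE, P[1] = 0x63

CBC decryption: P_i = D(K, C_i) ⊕ C_{i−1}, with C_{−1} = IV.
Only C[0] changed, to 0xF9. In CBC, a change in C_i garbles P_i and flips the same bit in P_{i+1}. Decrypting the received ciphertext:
P[0]: D(K, 0xF9) = 0xBE; 0xBE ⊕ 0x00 = 0xBE.
P[1]: D(K, 0xDD) = 0x9A; 0x9A ⊕ 0xF9 = 0x63.
Blocks that differ from the original plaintext: P[0], P[1].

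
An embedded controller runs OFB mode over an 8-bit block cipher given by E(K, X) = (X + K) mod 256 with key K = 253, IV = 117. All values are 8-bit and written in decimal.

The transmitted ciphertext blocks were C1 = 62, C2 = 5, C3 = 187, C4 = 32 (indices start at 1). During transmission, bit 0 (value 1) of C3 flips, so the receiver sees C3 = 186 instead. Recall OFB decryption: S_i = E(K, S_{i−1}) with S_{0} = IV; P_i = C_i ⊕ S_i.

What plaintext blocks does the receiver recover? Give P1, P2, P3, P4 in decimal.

P1 = 76, P2 = 106, P3 = 214, P4 = 73

Only C3 changed, to 186. In OFB, a change in C_i flips the same bit in P_i only; the keystream is unaffected. Decrypting the received ciphertext:
P1: S = E(K, 117) = 114; 62 ⊕ 114 = 76.
P2: S = E(K, 114) = 111; 5 ⊕ 111 = 106.
P3: S = E(K, 111) = 108; 186 ⊕ 108 = 214.
P4: S = E(K, 108) = 105; 32 ⊕ 105 = 73.
Blocks that differ from the original plaintext: P3.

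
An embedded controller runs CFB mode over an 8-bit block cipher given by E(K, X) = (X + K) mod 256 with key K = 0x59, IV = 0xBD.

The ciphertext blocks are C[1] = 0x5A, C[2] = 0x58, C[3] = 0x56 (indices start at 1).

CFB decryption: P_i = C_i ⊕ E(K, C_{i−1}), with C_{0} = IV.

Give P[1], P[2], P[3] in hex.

P[1]: E(K, 0xBD) = 0x16; 0x5A ⊕ 0x16 = 0x4C.
P[2]: E(K, 0x5A) = 0xB3; 0x58 ⊕ 0xB3 = 0xEB.
P[3]: E(K, 0x58) = 0xB1; 0x56 ⊕ 0xB1 = 0xE7.

P[1] = 0x4C, P[2] = 0xEB, P[3] = 0xE7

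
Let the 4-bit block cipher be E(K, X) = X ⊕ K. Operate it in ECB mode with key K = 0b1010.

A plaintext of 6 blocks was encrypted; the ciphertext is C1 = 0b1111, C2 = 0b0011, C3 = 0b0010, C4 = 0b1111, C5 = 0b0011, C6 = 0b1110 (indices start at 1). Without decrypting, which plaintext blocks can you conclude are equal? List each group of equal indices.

ECB encrypts each block independently with the same key, so equal ciphertext blocks imply equal plaintext blocks.
C1 = C4 = 0b1111, so P1 = P4.
C2 = C5 = 0b0011, so P2 = P5.

P1 = P4; P2 = P5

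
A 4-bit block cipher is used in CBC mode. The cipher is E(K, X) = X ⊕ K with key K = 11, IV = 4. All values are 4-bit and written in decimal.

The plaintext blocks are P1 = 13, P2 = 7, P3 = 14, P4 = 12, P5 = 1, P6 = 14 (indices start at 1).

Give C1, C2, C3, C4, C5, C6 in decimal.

CBC encryption: C_i = E(K, P_i ⊕ C_{i−1}), with C_{0} = IV.
C1: P1 ⊕ 4 = 9; E(K, 9) = 2.
C2: P2 ⊕ 2 = 5; E(K, 5) = 14.
C3: P3 ⊕ 14 = 0; E(K, 0) = 11.
C4: P4 ⊕ 11 = 7; E(K, 7) = 12.
C5: P5 ⊕ 12 = 13; E(K, 13) = 6.
C6: P6 ⊕ 6 = 8; E(K, 8) = 3.

C1 = 2, C2 = 14, C3 = 11, C4 = 12, C5 = 6, C6 = 3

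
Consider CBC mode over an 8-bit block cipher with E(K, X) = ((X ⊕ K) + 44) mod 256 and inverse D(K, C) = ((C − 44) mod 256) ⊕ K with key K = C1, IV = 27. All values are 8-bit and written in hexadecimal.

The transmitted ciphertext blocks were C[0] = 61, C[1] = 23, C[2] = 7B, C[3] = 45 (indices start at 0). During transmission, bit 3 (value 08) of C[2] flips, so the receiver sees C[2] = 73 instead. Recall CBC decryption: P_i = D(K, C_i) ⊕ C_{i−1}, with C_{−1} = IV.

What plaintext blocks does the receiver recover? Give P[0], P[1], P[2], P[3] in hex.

Only C[2] changed, to 73. In CBC, a change in C_i garbles P_i and flips the same bit in P_{i+1}. Decrypting the received ciphertext:
P[0]: D(K, 61) = DC; DC ⊕ 27 = FB.
P[1]: D(K, 23) = 1E; 1E ⊕ 61 = 7F.
P[2]: D(K, 73) = EE; EE ⊕ 23 = CD.
P[3]: D(K, 45) = C0; C0 ⊕ 73 = B3.
Blocks that differ from the original plaintext: P[2], P[3].

P[0] = FB, P[1] = 7F, P[2] = CD, P[3] = B3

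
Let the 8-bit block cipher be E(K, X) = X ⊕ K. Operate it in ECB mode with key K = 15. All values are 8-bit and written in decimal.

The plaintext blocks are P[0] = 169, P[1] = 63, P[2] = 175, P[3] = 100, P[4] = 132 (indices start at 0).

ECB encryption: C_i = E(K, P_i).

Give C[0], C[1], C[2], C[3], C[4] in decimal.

C[0] = 166, C[1] = 48, C[2] = 160, C[3] = 107, C[4] = 139

C[0]: E(K, 169) = 166.
C[1]: E(K, 63) = 48.
C[2]: E(K, 175) = 160.
C[3]: E(K, 100) = 107.
C[4]: E(K, 132) = 139.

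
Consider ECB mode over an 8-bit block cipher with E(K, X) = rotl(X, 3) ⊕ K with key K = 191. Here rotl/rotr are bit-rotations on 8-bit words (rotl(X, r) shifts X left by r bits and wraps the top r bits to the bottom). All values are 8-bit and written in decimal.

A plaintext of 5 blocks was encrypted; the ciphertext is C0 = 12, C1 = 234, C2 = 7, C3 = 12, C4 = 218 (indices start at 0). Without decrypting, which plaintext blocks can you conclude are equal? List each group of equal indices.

P0 = P3

ECB encrypts each block independently with the same key, so equal ciphertext blocks imply equal plaintext blocks.
C0 = C3 = 12, so P0 = P3.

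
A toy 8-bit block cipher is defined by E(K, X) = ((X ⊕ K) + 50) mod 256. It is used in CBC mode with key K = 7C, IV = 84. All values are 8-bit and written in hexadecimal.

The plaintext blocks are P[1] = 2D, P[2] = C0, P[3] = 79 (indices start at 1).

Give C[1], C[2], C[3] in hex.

C[1] = 25, C[2] = E9, C[3] = 3C

CBC encryption: C_i = E(K, P_i ⊕ C_{i−1}), with C_{0} = IV.
C[1]: P[1] ⊕ 84 = A9; E(K, A9) = 25.
C[2]: P[2] ⊕ 25 = E5; E(K, E5) = E9.
C[3]: P[3] ⊕ E9 = 90; E(K, 90) = 3C.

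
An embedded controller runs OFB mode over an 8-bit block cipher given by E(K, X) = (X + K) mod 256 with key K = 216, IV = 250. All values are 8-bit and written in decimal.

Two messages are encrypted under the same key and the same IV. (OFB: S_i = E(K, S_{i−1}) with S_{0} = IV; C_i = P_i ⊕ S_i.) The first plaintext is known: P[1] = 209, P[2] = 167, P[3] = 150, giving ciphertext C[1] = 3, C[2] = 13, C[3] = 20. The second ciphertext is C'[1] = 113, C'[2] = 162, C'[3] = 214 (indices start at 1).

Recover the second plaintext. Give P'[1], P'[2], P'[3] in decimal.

P'[1] = 163, P'[2] = 8, P'[3] = 84

In OFB with a reused IV, both messages share the same keystream S_i, so C_i ⊕ C'_i = P_i ⊕ P'_i and thus P'_i = P_i ⊕ C_i ⊕ C'_i.
P'[1]: 209 ⊕ 3 ⊕ 113 = 163.
P'[2]: 167 ⊕ 13 ⊕ 162 = 8.
P'[3]: 150 ⊕ 20 ⊕ 214 = 84.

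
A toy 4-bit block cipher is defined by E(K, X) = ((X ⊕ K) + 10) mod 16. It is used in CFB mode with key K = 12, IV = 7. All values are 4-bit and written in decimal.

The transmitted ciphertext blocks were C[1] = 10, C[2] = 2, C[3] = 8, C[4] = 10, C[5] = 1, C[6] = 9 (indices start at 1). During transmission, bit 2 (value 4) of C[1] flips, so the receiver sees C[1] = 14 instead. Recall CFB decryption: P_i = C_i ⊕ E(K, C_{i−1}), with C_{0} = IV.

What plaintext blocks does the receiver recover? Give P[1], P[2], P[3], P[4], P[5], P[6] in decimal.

P[1] = 11, P[2] = 14, P[3] = 0, P[4] = 4, P[5] = 1, P[6] = 14

Only C[1] changed, to 14. In CFB, a change in C_i flips the same bit in P_i and garbles P_{i+1}. Decrypting the received ciphertext:
P[1]: E(K, 7) = 5; 14 ⊕ 5 = 11.
P[2]: E(K, 14) = 12; 2 ⊕ 12 = 14.
P[3]: E(K, 2) = 8; 8 ⊕ 8 = 0.
P[4]: E(K, 8) = 14; 10 ⊕ 14 = 4.
P[5]: E(K, 10) = 0; 1 ⊕ 0 = 1.
P[6]: E(K, 1) = 7; 9 ⊕ 7 = 14.
Blocks that differ from the original plaintext: P[1], P[2].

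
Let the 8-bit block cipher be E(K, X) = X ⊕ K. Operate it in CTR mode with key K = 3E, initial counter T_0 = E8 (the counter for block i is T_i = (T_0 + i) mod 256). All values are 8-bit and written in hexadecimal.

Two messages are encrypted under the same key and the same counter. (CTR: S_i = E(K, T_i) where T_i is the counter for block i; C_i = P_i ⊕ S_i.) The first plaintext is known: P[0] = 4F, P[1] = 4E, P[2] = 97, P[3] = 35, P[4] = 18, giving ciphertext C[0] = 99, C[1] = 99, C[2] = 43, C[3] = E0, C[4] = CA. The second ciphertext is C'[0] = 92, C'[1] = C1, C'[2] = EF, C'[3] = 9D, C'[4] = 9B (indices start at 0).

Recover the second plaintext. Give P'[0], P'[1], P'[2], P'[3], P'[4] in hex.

In CTR with a reused counter, both messages share the same keystream S_i, so C_i ⊕ C'_i = P_i ⊕ P'_i and thus P'_i = P_i ⊕ C_i ⊕ C'_i.
P'[0]: 4F ⊕ 99 ⊕ 92 = 44.
P'[1]: 4E ⊕ 99 ⊕ C1 = 16.
P'[2]: 97 ⊕ 43 ⊕ EF = 3B.
P'[3]: 35 ⊕ E0 ⊕ 9D = 48.
P'[4]: 18 ⊕ CA ⊕ 9B = 49.

P'[0] = 44, P'[1] = 16, P'[2] = 3B, P'[3] = 48, P'[4] = 49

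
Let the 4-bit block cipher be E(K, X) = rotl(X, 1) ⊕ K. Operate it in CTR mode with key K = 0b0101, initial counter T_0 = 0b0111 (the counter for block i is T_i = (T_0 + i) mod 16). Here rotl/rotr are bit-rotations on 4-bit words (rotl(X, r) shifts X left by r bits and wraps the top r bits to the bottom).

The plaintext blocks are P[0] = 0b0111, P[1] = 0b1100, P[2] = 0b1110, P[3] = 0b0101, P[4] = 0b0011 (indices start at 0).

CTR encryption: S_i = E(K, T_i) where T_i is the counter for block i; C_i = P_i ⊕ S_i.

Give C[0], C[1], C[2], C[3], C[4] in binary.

C[0]: T = 0b0111, S = E(K, T) = 0b1011; 0b0111 ⊕ 0b1011 = 0b1100.
C[1]: T = 0b1000, S = E(K, T) = 0b0100; 0b1100 ⊕ 0b0100 = 0b1000.
C[2]: T = 0b1001, S = E(K, T) = 0b0110; 0b1110 ⊕ 0b0110 = 0b1000.
C[3]: T = 0b1010, S = E(K, T) = 0b0000; 0b0101 ⊕ 0b0000 = 0b0101.
C[4]: T = 0b1011, S = E(K, T) = 0b0010; 0b0011 ⊕ 0b0010 = 0b0001.

C[0] = 0b1100, C[1] = 0b1000, C[2] = 0b1000, C[3] = 0b0101, C[4] = 0b0001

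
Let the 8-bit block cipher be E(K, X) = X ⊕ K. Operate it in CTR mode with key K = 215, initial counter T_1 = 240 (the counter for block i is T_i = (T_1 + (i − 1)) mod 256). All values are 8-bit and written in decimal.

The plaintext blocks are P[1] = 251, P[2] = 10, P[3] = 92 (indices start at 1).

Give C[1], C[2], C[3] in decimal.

C[1] = 220, C[2] = 44, C[3] = 121

CTR encryption: S_i = E(K, T_i) where T_i is the counter for block i; C_i = P_i ⊕ S_i.
C[1]: T = 240, S = E(K, T) = 39; 251 ⊕ 39 = 220.
C[2]: T = 241, S = E(K, T) = 38; 10 ⊕ 38 = 44.
C[3]: T = 242, S = E(K, T) = 37; 92 ⊕ 37 = 121.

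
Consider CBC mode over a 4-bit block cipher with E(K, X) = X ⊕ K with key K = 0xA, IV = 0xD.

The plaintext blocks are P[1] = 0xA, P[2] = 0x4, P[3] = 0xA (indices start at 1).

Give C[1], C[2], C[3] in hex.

CBC encryption: C_i = E(K, P_i ⊕ C_{i−1}), with C_{0} = IV.
C[1]: P[1] ⊕ 0xD = 0x7; E(K, 0x7) = 0xD.
C[2]: P[2] ⊕ 0xD = 0x9; E(K, 0x9) = 0x3.
C[3]: P[3] ⊕ 0x3 = 0x9; E(K, 0x9) = 0x3.

C[1] = 0xD, C[2] = 0x3, C[3] = 0x3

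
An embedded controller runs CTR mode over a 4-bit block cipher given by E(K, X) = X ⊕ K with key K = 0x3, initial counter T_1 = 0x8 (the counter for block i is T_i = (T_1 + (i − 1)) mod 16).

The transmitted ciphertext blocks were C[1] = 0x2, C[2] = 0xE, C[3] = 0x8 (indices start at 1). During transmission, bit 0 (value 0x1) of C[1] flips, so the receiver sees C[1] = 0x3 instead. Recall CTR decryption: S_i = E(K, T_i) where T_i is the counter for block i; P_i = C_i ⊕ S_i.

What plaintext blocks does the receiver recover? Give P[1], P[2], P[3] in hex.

Only C[1] changed, to 0x3. In CTR, a change in C_i flips the same bit in P_i only; the keystream is unaffected. Decrypting the received ciphertext:
P[1]: T = 0x8, S = E(K, T) = 0xB; 0x3 ⊕ 0xB = 0x8.
P[2]: T = 0x9, S = E(K, T) = 0xA; 0xE ⊕ 0xA = 0x4.
P[3]: T = 0xA, S = E(K, T) = 0x9; 0x8 ⊕ 0x9 = 0x1.
Blocks that differ from the original plaintext: P[1].

P[1] = 0x8, P[2] = 0x4, P[3] = 0x1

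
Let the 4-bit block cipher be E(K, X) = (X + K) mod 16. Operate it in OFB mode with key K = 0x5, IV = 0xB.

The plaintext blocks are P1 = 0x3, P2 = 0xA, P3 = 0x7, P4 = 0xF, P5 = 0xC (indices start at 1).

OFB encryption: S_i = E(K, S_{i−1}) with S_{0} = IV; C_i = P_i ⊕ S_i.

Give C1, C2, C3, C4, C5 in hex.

C1 = 0x3, C2 = 0xF, C3 = 0xD, C4 = 0x0, C5 = 0x8

C1: S = E(K, 0xB) = 0x0; 0x3 ⊕ 0x0 = 0x3.
C2: S = E(K, 0x0) = 0x5; 0xA ⊕ 0x5 = 0xF.
C3: S = E(K, 0x5) = 0xA; 0x7 ⊕ 0xA = 0xD.
C4: S = E(K, 0xA) = 0xF; 0xF ⊕ 0xF = 0x0.
C5: S = E(K, 0xF) = 0x4; 0xC ⊕ 0x4 = 0x8.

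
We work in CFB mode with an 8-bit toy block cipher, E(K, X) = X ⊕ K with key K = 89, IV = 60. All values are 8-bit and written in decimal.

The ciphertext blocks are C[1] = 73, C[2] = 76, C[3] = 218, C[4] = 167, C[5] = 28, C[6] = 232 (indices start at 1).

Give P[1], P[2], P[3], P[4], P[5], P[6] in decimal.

P[1] = 44, P[2] = 92, P[3] = 207, P[4] = 36, P[5] = 226, P[6] = 173

CFB decryption: P_i = C_i ⊕ E(K, C_{i−1}), with C_{0} = IV.
P[1]: E(K, 60) = 101; 73 ⊕ 101 = 44.
P[2]: E(K, 73) = 16; 76 ⊕ 16 = 92.
P[3]: E(K, 76) = 21; 218 ⊕ 21 = 207.
P[4]: E(K, 218) = 131; 167 ⊕ 131 = 36.
P[5]: E(K, 167) = 254; 28 ⊕ 254 = 226.
P[6]: E(K, 28) = 69; 232 ⊕ 69 = 173.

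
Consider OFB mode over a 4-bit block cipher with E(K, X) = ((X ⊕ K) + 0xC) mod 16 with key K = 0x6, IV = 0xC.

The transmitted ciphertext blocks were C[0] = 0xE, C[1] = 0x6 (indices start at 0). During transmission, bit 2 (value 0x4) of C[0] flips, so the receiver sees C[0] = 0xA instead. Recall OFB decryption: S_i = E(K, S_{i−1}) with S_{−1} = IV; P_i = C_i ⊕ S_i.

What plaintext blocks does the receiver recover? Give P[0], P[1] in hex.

P[0] = 0xC, P[1] = 0xA

Only C[0] changed, to 0xA. In OFB, a change in C_i flips the same bit in P_i only; the keystream is unaffected. Decrypting the received ciphertext:
P[0]: S = E(K, 0xC) = 0x6; 0xA ⊕ 0x6 = 0xC.
P[1]: S = E(K, 0x6) = 0xC; 0x6 ⊕ 0xC = 0xA.
Blocks that differ from the original plaintext: P[0].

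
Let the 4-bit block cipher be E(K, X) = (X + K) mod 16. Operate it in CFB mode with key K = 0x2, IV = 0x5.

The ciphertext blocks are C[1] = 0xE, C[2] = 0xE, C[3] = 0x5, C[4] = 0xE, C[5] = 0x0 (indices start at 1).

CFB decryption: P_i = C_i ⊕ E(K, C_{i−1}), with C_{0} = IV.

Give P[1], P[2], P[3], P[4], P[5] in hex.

P[1] = 0x9, P[2] = 0xE, P[3] = 0x5, P[4] = 0x9, P[5] = 0x0

P[1]: E(K, 0x5) = 0x7; 0xE ⊕ 0x7 = 0x9.
P[2]: E(K, 0xE) = 0x0; 0xE ⊕ 0x0 = 0xE.
P[3]: E(K, 0xE) = 0x0; 0x5 ⊕ 0x0 = 0x5.
P[4]: E(K, 0x5) = 0x7; 0xE ⊕ 0x7 = 0x9.
P[5]: E(K, 0xE) = 0x0; 0x0 ⊕ 0x0 = 0x0.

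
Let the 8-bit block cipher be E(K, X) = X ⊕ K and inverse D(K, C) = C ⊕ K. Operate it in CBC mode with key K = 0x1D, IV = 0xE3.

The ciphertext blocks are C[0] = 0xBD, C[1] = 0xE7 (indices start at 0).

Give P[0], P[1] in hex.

CBC decryption: P_i = D(K, C_i) ⊕ C_{i−1}, with C_{−1} = IV.
P[0]: D(K, 0xBD) = 0xA0; 0xA0 ⊕ 0xE3 = 0x43.
P[1]: D(K, 0xE7) = 0xFA; 0xFA ⊕ 0xBD = 0x47.

P[0] = 0x43, P[1] = 0x47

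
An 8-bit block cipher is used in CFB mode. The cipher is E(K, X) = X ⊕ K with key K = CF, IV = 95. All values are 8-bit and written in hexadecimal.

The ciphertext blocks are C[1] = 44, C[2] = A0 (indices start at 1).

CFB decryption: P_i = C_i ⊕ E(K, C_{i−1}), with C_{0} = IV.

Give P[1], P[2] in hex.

P[1] = 1E, P[2] = 2B

P[1]: E(K, 95) = 5A; 44 ⊕ 5A = 1E.
P[2]: E(K, 44) = 8B; A0 ⊕ 8B = 2B.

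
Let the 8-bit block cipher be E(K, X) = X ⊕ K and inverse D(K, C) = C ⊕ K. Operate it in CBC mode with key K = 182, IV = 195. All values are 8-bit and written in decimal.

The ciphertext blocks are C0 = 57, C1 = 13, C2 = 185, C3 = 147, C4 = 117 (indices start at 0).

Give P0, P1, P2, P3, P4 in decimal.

P0 = 76, P1 = 130, P2 = 2, P3 = 156, P4 = 80

CBC decryption: P_i = D(K, C_i) ⊕ C_{i−1}, with C_{−1} = IV.
P0: D(K, 57) = 143; 143 ⊕ 195 = 76.
P1: D(K, 13) = 187; 187 ⊕ 57 = 130.
P2: D(K, 185) = 15; 15 ⊕ 13 = 2.
P3: D(K, 147) = 37; 37 ⊕ 185 = 156.
P4: D(K, 117) = 195; 195 ⊕ 147 = 80.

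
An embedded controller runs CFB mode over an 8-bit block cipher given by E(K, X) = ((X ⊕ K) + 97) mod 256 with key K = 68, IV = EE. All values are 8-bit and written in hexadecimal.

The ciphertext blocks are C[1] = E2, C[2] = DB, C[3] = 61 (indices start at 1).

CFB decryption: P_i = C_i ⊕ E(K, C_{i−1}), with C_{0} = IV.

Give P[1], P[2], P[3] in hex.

P[1] = FF, P[2] = FA, P[3] = 2B

P[1]: E(K, EE) = 1D; E2 ⊕ 1D = FF.
P[2]: E(K, E2) = 21; DB ⊕ 21 = FA.
P[3]: E(K, DB) = 4A; 61 ⊕ 4A = 2B.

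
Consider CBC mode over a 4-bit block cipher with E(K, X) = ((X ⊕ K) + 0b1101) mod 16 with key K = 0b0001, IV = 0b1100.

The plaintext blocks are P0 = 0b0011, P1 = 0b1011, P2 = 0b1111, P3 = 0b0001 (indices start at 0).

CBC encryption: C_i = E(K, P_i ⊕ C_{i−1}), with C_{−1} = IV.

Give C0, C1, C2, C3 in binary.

C0 = 0b1011, C1 = 0b1110, C2 = 0b1101, C3 = 0b1010

C0: P0 ⊕ 0b1100 = 0b1111; E(K, 0b1111) = 0b1011.
C1: P1 ⊕ 0b1011 = 0b0000; E(K, 0b0000) = 0b1110.
C2: P2 ⊕ 0b1110 = 0b0001; E(K, 0b0001) = 0b1101.
C3: P3 ⊕ 0b1101 = 0b1100; E(K, 0b1100) = 0b1010.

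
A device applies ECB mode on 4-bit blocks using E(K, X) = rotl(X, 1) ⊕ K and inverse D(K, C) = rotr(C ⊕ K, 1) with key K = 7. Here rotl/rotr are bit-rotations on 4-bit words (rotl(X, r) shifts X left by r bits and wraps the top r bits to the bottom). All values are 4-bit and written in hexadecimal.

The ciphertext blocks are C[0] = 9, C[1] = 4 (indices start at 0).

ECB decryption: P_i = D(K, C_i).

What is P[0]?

P[0]: D(K, 9) = 7.

P[0] = 7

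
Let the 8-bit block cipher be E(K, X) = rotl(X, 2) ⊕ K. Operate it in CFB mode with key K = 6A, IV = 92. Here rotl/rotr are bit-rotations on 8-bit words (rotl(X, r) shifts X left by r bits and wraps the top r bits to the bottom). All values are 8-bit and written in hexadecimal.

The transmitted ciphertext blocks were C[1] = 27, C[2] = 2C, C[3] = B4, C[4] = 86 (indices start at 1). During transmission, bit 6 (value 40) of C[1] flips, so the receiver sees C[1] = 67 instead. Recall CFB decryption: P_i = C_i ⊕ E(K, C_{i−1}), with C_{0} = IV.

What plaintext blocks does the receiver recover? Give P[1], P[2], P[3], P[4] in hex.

Only C[1] changed, to 67. In CFB, a change in C_i flips the same bit in P_i and garbles P_{i+1}. Decrypting the received ciphertext:
P[1]: E(K, 92) = 20; 67 ⊕ 20 = 47.
P[2]: E(K, 67) = F7; 2C ⊕ F7 = DB.
P[3]: E(K, 2C) = DA; B4 ⊕ DA = 6E.
P[4]: E(K, B4) = B8; 86 ⊕ B8 = 3E.
Blocks that differ from the original plaintext: P[1], P[2].

P[1] = 47, P[2] = DB, P[3] = 6E, P[4] = 3E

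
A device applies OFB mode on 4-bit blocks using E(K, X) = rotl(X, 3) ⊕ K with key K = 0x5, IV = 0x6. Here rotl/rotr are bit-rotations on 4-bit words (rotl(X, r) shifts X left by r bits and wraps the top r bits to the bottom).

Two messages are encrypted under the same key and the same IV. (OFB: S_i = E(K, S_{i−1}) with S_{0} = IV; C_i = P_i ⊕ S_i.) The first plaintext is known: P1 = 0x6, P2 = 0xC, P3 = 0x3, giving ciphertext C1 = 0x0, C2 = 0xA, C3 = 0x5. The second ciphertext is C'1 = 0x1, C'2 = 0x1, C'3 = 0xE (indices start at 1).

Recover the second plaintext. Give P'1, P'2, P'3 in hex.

P'1 = 0x7, P'2 = 0x7, P'3 = 0x8

In OFB with a reused IV, both messages share the same keystream S_i, so C_i ⊕ C'_i = P_i ⊕ P'_i and thus P'_i = P_i ⊕ C_i ⊕ C'_i.
P'1: 0x6 ⊕ 0x0 ⊕ 0x1 = 0x7.
P'2: 0xC ⊕ 0xA ⊕ 0x1 = 0x7.
P'3: 0x3 ⊕ 0x5 ⊕ 0xE = 0x8.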